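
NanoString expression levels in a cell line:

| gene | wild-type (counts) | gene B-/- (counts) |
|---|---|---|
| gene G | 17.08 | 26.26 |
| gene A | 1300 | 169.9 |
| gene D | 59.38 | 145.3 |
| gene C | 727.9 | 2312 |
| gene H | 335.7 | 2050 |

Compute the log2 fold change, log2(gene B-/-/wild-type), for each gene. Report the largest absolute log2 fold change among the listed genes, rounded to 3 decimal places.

log2(26.26/17.08) = 0.621  (gene G)
log2(169.9/1300) = -2.936  (gene A)
log2(145.3/59.38) = 1.291  (gene D)
log2(2312/727.9) = 1.667  (gene C)
log2(2050/335.7) = 2.610  (gene H)
The largest magnitude belongs to gene A.

2.936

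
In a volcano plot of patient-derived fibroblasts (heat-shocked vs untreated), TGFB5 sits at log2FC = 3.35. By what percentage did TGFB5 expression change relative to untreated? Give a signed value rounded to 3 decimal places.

919.649%

Fold change = 2^(3.35) = 10.1965
Percent change = (FC − 1) × 100% = (10.1965 − 1) × 100 = 919.649%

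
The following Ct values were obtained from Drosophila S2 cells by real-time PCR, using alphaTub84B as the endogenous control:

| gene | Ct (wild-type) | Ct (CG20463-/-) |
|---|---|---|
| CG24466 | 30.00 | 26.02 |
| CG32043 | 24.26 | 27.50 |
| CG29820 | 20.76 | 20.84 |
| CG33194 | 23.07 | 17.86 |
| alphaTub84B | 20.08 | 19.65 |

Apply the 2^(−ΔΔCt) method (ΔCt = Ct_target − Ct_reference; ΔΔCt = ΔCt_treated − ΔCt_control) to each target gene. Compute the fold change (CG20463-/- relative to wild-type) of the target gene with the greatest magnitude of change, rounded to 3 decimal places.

27.474

CG24466: ΔΔCt = (26.02−19.65) − (30.00−20.08) = 6.37 − 9.92 = -3.55; fold change = 2^3.55 = 11.713
CG32043: ΔΔCt = (27.50−19.65) − (24.26−20.08) = 7.85 − 4.18 = 3.67; fold change = 2^-3.67 = 0.079
CG29820: ΔΔCt = (20.84−19.65) − (20.76−20.08) = 1.19 − 0.68 = 0.51; fold change = 2^-0.51 = 0.702
CG33194: ΔΔCt = (17.86−19.65) − (23.07−20.08) = -1.79 − 2.99 = -4.78; fold change = 2^4.78 = 27.474
CG33194 has the largest |ΔΔCt| = 4.78.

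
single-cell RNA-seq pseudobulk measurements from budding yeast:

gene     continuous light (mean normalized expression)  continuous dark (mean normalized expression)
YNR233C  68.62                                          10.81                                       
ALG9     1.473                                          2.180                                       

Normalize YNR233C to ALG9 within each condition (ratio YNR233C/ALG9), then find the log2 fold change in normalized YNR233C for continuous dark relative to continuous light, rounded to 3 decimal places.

-3.232

YNR233C/ALG9 (continuous light) = 68.62 / 1.473 = 46.585
YNR233C/ALG9 (continuous dark) = 10.81 / 2.180 = 4.9587
Fold change = 4.9587 / 46.585 = 0.1064
log2(0.1064) = -3.2318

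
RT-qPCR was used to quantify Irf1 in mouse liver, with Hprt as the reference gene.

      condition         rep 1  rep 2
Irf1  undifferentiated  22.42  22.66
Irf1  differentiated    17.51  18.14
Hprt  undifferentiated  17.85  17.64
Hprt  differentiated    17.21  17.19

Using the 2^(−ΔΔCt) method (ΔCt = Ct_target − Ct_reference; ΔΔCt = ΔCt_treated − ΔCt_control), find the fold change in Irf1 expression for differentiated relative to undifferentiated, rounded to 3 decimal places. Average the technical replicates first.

Mean Ct: Irf1 undifferentiated 22.540; Irf1 differentiated 17.825; Hprt undifferentiated 17.745; Hprt differentiated 17.200
ΔCt(undifferentiated) = 22.540 − 17.745 = 4.795
ΔCt(differentiated) = 17.825 − 17.200 = 0.625
ΔΔCt = 0.625 − 4.795 = -4.170
Fold change = 2^(−(-4.170)) = 2^4.170 = 18.0009

18.001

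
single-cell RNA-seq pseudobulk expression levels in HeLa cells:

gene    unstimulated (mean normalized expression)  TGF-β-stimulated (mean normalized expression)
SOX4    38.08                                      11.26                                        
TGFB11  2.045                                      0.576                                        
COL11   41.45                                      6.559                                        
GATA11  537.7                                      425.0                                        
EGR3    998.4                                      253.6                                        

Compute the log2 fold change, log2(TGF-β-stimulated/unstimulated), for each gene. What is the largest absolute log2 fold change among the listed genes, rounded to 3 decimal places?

2.660

log2(11.26/38.08) = -1.758  (SOX4)
log2(0.576/2.045) = -1.828  (TGFB11)
log2(6.559/41.45) = -2.660  (COL11)
log2(425.0/537.7) = -0.339  (GATA11)
log2(253.6/998.4) = -1.977  (EGR3)
The largest magnitude belongs to COL11.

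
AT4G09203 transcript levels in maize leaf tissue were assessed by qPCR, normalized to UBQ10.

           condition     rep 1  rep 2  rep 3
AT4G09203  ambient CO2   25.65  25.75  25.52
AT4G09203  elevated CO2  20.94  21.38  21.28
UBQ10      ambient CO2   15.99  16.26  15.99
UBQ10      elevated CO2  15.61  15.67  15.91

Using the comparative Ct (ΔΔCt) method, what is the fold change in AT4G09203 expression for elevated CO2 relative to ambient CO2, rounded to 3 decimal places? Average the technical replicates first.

17.030

Mean Ct: AT4G09203 ambient CO2 25.640; AT4G09203 elevated CO2 21.200; UBQ10 ambient CO2 16.080; UBQ10 elevated CO2 15.730
ΔCt(ambient CO2) = 25.640 − 16.080 = 9.560
ΔCt(elevated CO2) = 21.200 − 15.730 = 5.470
ΔΔCt = 5.470 − 9.560 = -4.090
Fold change = 2^(−(-4.090)) = 2^4.090 = 17.0299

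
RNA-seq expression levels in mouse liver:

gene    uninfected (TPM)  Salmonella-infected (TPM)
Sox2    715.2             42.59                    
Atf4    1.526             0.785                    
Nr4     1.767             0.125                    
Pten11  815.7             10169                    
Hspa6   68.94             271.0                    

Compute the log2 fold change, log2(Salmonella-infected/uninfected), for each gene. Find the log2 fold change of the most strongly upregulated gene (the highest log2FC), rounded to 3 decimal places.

log2(42.59/715.2) = -4.070  (Sox2)
log2(0.785/1.526) = -0.959  (Atf4)
log2(0.125/1.767) = -3.821  (Nr4)
log2(10169/815.7) = 3.640  (Pten11)
log2(271.0/68.94) = 1.975  (Hspa6)
Pten11 is most strongly upregulated.

3.640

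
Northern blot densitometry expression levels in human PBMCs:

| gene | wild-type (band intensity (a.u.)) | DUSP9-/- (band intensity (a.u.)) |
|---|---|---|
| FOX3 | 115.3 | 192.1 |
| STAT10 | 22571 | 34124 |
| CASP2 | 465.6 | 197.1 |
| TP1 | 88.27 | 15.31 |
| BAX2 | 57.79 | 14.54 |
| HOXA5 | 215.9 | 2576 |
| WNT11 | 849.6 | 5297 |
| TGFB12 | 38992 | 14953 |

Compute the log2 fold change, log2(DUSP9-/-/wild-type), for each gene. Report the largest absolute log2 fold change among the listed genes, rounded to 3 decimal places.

log2(192.1/115.3) = 0.736  (FOX3)
log2(34124/22571) = 0.596  (STAT10)
log2(197.1/465.6) = -1.240  (CASP2)
log2(15.31/88.27) = -2.527  (TP1)
log2(14.54/57.79) = -1.991  (BAX2)
log2(2576/215.9) = 3.577  (HOXA5)
log2(5297/849.6) = 2.640  (WNT11)
log2(14953/38992) = -1.383  (TGFB12)
The largest magnitude belongs to HOXA5.

3.577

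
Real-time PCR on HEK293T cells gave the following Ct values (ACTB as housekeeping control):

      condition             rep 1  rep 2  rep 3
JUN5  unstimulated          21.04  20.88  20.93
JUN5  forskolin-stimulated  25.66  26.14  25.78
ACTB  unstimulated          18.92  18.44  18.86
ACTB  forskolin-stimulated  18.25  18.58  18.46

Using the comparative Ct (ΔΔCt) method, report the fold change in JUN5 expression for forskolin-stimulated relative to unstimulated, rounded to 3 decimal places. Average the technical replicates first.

0.027

Mean Ct: JUN5 unstimulated 20.950; JUN5 forskolin-stimulated 25.860; ACTB unstimulated 18.740; ACTB forskolin-stimulated 18.430
ΔCt(unstimulated) = 20.950 − 18.740 = 2.210
ΔCt(forskolin-stimulated) = 25.860 − 18.430 = 7.430
ΔΔCt = 7.430 − 2.210 = 5.220
Fold change = 2^(−5.220) = 0.0268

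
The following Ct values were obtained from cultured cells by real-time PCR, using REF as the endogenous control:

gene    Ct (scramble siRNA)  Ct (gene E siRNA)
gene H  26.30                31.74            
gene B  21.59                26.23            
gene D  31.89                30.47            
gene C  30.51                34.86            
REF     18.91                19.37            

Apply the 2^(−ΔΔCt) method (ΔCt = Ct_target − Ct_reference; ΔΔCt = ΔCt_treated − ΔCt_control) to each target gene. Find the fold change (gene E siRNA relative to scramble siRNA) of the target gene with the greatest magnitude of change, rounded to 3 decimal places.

gene H: ΔΔCt = (31.74−19.37) − (26.30−18.91) = 12.37 − 7.39 = 4.98; fold change = 2^-4.98 = 0.032
gene B: ΔΔCt = (26.23−19.37) − (21.59−18.91) = 6.86 − 2.68 = 4.18; fold change = 2^-4.18 = 0.055
gene D: ΔΔCt = (30.47−19.37) − (31.89−18.91) = 11.10 − 12.98 = -1.88; fold change = 2^1.88 = 3.681
gene C: ΔΔCt = (34.86−19.37) − (30.51−18.91) = 15.49 − 11.60 = 3.89; fold change = 2^-3.89 = 0.067
gene H has the largest |ΔΔCt| = 4.98.

0.032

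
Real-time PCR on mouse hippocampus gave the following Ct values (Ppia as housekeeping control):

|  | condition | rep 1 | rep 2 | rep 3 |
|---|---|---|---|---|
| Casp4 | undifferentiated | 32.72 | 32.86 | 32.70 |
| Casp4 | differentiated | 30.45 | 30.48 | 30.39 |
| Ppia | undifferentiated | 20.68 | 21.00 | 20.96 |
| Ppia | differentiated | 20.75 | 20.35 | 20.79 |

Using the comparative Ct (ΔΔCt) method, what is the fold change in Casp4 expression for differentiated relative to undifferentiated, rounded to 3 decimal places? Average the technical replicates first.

Mean Ct: Casp4 undifferentiated 32.760; Casp4 differentiated 30.440; Ppia undifferentiated 20.880; Ppia differentiated 20.630
ΔCt(undifferentiated) = 32.760 − 20.880 = 11.880
ΔCt(differentiated) = 30.440 − 20.630 = 9.810
ΔΔCt = 9.810 − 11.880 = -2.070
Fold change = 2^(−(-2.070)) = 2^2.070 = 4.1989

4.199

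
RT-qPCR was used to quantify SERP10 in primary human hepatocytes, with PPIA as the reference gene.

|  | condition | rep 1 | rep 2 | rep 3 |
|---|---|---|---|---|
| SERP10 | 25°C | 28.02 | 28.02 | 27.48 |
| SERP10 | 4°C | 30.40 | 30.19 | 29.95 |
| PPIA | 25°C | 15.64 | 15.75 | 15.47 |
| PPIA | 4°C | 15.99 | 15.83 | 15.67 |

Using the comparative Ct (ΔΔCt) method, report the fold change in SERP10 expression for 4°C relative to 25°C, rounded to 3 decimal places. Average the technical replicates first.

0.228

Mean Ct: SERP10 25°C 27.840; SERP10 4°C 30.180; PPIA 25°C 15.620; PPIA 4°C 15.830
ΔCt(25°C) = 27.840 − 15.620 = 12.220
ΔCt(4°C) = 30.180 − 15.830 = 14.350
ΔΔCt = 14.350 − 12.220 = 2.130
Fold change = 2^(−2.130) = 0.2285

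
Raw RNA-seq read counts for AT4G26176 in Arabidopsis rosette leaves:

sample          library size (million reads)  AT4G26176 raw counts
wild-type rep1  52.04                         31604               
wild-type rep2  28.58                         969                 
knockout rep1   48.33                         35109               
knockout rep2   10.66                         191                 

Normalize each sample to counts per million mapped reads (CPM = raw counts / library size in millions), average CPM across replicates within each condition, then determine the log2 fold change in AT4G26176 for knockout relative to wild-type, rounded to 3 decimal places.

CPM(wild-type rep1) = 31604 / 52.04 = 607.3021
CPM(wild-type rep2) = 969 / 28.58 = 33.9048
CPM(knockout rep1) = 35109 / 48.33 = 726.4432
CPM(knockout rep2) = 191 / 10.66 = 17.9174
mean CPM(wild-type) = 320.6035; mean CPM(knockout) = 372.1803
Fold change = 372.1803 / 320.6035 = 1.16087
log2(1.16087) = 0.2152

0.215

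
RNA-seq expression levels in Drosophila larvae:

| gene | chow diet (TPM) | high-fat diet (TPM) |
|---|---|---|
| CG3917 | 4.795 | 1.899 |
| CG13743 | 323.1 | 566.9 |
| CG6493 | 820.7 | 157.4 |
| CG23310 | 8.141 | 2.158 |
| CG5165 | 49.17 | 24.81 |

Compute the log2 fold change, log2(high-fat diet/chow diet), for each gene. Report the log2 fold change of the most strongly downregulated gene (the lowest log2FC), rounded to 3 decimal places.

log2(1.899/4.795) = -1.336  (CG3917)
log2(566.9/323.1) = 0.811  (CG13743)
log2(157.4/820.7) = -2.382  (CG6493)
log2(2.158/8.141) = -1.916  (CG23310)
log2(24.81/49.17) = -0.987  (CG5165)
CG6493 is most strongly downregulated.

-2.382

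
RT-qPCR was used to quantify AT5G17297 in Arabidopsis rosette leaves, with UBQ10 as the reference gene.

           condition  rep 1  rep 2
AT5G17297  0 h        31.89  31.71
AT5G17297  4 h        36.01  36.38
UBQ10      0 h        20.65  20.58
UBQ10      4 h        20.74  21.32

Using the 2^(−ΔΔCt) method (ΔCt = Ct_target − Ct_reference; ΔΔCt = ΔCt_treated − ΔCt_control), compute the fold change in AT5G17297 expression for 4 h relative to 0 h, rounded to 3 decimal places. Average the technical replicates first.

0.063

Mean Ct: AT5G17297 0 h 31.800; AT5G17297 4 h 36.195; UBQ10 0 h 20.615; UBQ10 4 h 21.030
ΔCt(0 h) = 31.800 − 20.615 = 11.185
ΔCt(4 h) = 36.195 − 21.030 = 15.165
ΔΔCt = 15.165 − 11.185 = 3.980
Fold change = 2^(−3.980) = 0.0634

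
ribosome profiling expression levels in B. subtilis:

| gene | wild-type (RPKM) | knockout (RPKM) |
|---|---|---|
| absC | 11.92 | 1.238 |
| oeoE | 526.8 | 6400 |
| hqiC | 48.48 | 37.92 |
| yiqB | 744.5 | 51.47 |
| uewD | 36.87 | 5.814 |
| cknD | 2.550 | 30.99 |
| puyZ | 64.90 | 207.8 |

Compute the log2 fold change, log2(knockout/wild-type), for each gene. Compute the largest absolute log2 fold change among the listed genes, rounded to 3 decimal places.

3.854

log2(1.238/11.92) = -3.267  (absC)
log2(6400/526.8) = 3.603  (oeoE)
log2(37.92/48.48) = -0.354  (hqiC)
log2(51.47/744.5) = -3.854  (yiqB)
log2(5.814/36.87) = -2.665  (uewD)
log2(30.99/2.550) = 3.603  (cknD)
log2(207.8/64.90) = 1.679  (puyZ)
The largest magnitude belongs to yiqB.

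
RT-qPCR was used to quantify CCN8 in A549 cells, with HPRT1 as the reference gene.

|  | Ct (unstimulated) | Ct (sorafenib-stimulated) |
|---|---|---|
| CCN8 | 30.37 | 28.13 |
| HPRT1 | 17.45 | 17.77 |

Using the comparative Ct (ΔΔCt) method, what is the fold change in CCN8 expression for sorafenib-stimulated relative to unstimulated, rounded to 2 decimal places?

5.90

ΔCt(unstimulated) = 30.370 − 17.450 = 12.920
ΔCt(sorafenib-stimulated) = 28.130 − 17.770 = 10.360
ΔΔCt = 10.360 − 12.920 = -2.560
Fold change = 2^(−(-2.560)) = 2^2.560 = 5.897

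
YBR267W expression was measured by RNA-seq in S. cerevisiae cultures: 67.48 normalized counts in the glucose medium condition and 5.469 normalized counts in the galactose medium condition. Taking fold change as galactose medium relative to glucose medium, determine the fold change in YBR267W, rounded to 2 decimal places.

Fold change = 5.469 / 67.48 = 0.081
YBR267W is downregulated.

0.08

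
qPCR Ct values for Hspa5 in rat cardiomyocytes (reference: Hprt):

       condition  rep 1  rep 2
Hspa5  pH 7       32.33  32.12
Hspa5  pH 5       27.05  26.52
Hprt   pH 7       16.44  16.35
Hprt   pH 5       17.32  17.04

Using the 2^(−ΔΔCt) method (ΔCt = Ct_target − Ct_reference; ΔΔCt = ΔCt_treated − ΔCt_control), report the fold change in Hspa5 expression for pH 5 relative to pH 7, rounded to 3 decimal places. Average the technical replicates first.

74.802

Mean Ct: Hspa5 pH 7 32.225; Hspa5 pH 5 26.785; Hprt pH 7 16.395; Hprt pH 5 17.180
ΔCt(pH 7) = 32.225 − 16.395 = 15.830
ΔCt(pH 5) = 26.785 − 17.180 = 9.605
ΔΔCt = 9.605 − 15.830 = -6.225
Fold change = 2^(−(-6.225)) = 2^6.225 = 74.8017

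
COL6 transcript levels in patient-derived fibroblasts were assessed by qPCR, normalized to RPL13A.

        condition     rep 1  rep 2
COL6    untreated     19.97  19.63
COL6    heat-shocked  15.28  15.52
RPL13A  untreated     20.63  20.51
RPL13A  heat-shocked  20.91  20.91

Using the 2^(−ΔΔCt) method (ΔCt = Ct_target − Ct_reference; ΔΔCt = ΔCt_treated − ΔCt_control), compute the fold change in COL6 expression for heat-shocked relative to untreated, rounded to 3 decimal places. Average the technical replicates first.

Mean Ct: COL6 untreated 19.800; COL6 heat-shocked 15.400; RPL13A untreated 20.570; RPL13A heat-shocked 20.910
ΔCt(untreated) = 19.800 − 20.570 = -0.770
ΔCt(heat-shocked) = 15.400 − 20.910 = -5.510
ΔΔCt = -5.510 − (-0.770) = -4.740
Fold change = 2^(−(-4.740)) = 2^4.740 = 26.7228

26.723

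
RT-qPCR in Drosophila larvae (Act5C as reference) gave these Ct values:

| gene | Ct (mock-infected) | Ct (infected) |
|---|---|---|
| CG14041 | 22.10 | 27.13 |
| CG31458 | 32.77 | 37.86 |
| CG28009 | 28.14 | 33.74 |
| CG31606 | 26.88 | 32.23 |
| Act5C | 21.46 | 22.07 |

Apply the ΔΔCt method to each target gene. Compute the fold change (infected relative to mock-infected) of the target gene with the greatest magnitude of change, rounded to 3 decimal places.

0.031

CG14041: ΔΔCt = (27.13−22.07) − (22.10−21.46) = 5.06 − 0.64 = 4.42; fold change = 2^-4.42 = 0.047
CG31458: ΔΔCt = (37.86−22.07) − (32.77−21.46) = 15.79 − 11.31 = 4.48; fold change = 2^-4.48 = 0.045
CG28009: ΔΔCt = (33.74−22.07) − (28.14−21.46) = 11.67 − 6.68 = 4.99; fold change = 2^-4.99 = 0.031
CG31606: ΔΔCt = (32.23−22.07) − (26.88−21.46) = 10.16 − 5.42 = 4.74; fold change = 2^-4.74 = 0.037
CG28009 has the largest |ΔΔCt| = 4.99.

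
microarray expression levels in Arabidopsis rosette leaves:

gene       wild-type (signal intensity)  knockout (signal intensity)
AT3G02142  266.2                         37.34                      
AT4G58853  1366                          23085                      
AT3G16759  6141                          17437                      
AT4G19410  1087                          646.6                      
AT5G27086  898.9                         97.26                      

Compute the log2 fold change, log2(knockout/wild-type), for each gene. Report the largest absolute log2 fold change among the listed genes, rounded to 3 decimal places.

4.079

log2(37.34/266.2) = -2.834  (AT3G02142)
log2(23085/1366) = 4.079  (AT4G58853)
log2(17437/6141) = 1.506  (AT3G16759)
log2(646.6/1087) = -0.749  (AT4G19410)
log2(97.26/898.9) = -3.208  (AT5G27086)
The largest magnitude belongs to AT4G58853.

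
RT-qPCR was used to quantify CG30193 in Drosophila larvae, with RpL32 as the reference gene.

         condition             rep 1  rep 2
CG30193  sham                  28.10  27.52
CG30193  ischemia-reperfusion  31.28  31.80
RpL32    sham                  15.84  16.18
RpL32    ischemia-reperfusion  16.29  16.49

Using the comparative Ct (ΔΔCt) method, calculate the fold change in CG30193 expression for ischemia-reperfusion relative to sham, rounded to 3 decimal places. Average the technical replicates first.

0.098

Mean Ct: CG30193 sham 27.810; CG30193 ischemia-reperfusion 31.540; RpL32 sham 16.010; RpL32 ischemia-reperfusion 16.390
ΔCt(sham) = 27.810 − 16.010 = 11.800
ΔCt(ischemia-reperfusion) = 31.540 − 16.390 = 15.150
ΔΔCt = 15.150 − 11.800 = 3.350
Fold change = 2^(−3.350) = 0.0981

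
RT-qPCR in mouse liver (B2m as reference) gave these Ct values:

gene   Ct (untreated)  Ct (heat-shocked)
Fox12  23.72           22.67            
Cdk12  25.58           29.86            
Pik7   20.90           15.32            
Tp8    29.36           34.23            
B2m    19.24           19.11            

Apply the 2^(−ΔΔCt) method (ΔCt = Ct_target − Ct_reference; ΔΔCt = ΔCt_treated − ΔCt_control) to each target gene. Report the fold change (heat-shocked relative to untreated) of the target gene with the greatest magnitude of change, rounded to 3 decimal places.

43.713

Fox12: ΔΔCt = (22.67−19.11) − (23.72−19.24) = 3.56 − 4.48 = -0.92; fold change = 2^0.92 = 1.892
Cdk12: ΔΔCt = (29.86−19.11) − (25.58−19.24) = 10.75 − 6.34 = 4.41; fold change = 2^-4.41 = 0.047
Pik7: ΔΔCt = (15.32−19.11) − (20.90−19.24) = -3.79 − 1.66 = -5.45; fold change = 2^5.45 = 43.713
Tp8: ΔΔCt = (34.23−19.11) − (29.36−19.24) = 15.12 − 10.12 = 5.00; fold change = 2^-5.00 = 0.031
Pik7 has the largest |ΔΔCt| = 5.45.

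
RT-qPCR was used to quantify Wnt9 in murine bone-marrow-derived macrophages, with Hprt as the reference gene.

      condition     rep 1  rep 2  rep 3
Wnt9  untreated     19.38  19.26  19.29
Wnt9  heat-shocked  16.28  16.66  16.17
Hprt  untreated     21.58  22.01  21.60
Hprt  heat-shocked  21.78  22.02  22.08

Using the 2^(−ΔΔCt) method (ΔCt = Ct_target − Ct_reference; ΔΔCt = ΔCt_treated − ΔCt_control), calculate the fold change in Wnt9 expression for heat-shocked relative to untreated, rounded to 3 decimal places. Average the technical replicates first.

9.000

Mean Ct: Wnt9 untreated 19.310; Wnt9 heat-shocked 16.370; Hprt untreated 21.730; Hprt heat-shocked 21.960
ΔCt(untreated) = 19.310 − 21.730 = -2.420
ΔCt(heat-shocked) = 16.370 − 21.960 = -5.590
ΔΔCt = -5.590 − (-2.420) = -3.170
Fold change = 2^(−(-3.170)) = 2^3.170 = 9.0005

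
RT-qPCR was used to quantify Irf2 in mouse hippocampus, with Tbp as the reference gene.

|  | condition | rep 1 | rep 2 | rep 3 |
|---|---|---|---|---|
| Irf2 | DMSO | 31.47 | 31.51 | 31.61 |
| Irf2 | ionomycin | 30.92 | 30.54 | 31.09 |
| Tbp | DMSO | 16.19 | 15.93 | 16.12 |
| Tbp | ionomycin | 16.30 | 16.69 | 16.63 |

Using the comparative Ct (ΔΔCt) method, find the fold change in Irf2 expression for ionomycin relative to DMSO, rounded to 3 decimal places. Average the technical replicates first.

Mean Ct: Irf2 DMSO 31.530; Irf2 ionomycin 30.850; Tbp DMSO 16.080; Tbp ionomycin 16.540
ΔCt(DMSO) = 31.530 − 16.080 = 15.450
ΔCt(ionomycin) = 30.850 − 16.540 = 14.310
ΔΔCt = 14.310 − 15.450 = -1.140
Fold change = 2^(−(-1.140)) = 2^1.140 = 2.2038

2.204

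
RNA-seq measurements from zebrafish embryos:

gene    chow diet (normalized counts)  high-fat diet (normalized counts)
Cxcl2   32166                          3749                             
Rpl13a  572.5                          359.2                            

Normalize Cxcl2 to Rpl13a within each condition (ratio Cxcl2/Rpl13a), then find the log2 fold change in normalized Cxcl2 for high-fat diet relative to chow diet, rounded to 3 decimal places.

-2.428

Cxcl2/Rpl13a (chow diet) = 32166 / 572.5 = 56.185
Cxcl2/Rpl13a (high-fat diet) = 3749 / 359.2 = 10.437
Fold change = 10.437 / 56.185 = 0.1858
log2(0.1858) = -2.4285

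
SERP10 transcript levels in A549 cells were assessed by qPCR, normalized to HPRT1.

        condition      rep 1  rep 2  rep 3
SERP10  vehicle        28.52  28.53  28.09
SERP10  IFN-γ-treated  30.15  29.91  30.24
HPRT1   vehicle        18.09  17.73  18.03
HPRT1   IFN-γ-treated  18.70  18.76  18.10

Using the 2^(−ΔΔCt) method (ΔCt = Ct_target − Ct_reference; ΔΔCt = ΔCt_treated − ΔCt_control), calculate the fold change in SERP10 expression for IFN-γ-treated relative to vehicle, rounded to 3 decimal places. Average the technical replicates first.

Mean Ct: SERP10 vehicle 28.380; SERP10 IFN-γ-treated 30.100; HPRT1 vehicle 17.950; HPRT1 IFN-γ-treated 18.520
ΔCt(vehicle) = 28.380 − 17.950 = 10.430
ΔCt(IFN-γ-treated) = 30.100 − 18.520 = 11.580
ΔΔCt = 11.580 − 10.430 = 1.150
Fold change = 2^(−1.150) = 0.4506

0.451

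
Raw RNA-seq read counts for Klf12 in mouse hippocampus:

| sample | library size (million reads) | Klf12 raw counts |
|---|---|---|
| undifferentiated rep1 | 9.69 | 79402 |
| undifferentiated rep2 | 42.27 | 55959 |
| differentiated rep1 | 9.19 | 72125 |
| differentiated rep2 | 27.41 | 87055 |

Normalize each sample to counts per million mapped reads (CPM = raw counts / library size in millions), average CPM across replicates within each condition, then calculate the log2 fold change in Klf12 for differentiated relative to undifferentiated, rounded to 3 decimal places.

CPM(undifferentiated rep1) = 79402 / 9.69 = 8194.2208
CPM(undifferentiated rep2) = 55959 / 42.27 = 1323.8467
CPM(differentiated rep1) = 72125 / 9.19 = 7848.2046
CPM(differentiated rep2) = 87055 / 27.41 = 3176.0306
mean CPM(undifferentiated) = 4759.0338; mean CPM(differentiated) = 5512.1176
Fold change = 5512.1176 / 4759.0338 = 1.15824
log2(1.15824) = 0.2119

0.212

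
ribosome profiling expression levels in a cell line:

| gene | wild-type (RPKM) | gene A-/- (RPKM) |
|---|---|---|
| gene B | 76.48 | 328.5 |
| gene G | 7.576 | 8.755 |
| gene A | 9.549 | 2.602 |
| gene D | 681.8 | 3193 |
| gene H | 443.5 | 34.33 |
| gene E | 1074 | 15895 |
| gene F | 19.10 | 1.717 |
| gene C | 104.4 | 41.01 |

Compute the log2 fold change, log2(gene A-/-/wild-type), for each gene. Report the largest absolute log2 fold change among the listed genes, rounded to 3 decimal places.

log2(328.5/76.48) = 2.103  (gene B)
log2(8.755/7.576) = 0.209  (gene G)
log2(2.602/9.549) = -1.876  (gene A)
log2(3193/681.8) = 2.227  (gene D)
log2(34.33/443.5) = -3.691  (gene H)
log2(15895/1074) = 3.888  (gene E)
log2(1.717/19.10) = -3.476  (gene F)
log2(41.01/104.4) = -1.348  (gene C)
The largest magnitude belongs to gene E.

3.888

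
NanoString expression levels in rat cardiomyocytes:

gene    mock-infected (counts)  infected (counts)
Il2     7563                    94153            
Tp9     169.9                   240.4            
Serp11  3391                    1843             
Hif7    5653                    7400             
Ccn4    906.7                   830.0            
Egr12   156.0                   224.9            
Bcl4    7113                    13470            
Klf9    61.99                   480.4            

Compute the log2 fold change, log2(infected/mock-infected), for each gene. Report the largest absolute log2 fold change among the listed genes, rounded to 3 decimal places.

log2(94153/7563) = 3.638  (Il2)
log2(240.4/169.9) = 0.501  (Tp9)
log2(1843/3391) = -0.880  (Serp11)
log2(7400/5653) = 0.389  (Hif7)
log2(830.0/906.7) = -0.128  (Ccn4)
log2(224.9/156.0) = 0.528  (Egr12)
log2(13470/7113) = 0.921  (Bcl4)
log2(480.4/61.99) = 2.954  (Klf9)
The largest magnitude belongs to Il2.

3.638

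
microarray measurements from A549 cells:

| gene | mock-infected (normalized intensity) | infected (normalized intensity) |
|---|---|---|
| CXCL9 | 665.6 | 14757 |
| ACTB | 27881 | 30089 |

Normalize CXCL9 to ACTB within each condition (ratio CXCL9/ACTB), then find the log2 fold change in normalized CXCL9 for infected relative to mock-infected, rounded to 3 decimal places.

4.361

CXCL9/ACTB (mock-infected) = 665.6 / 27881 = 0.023873
CXCL9/ACTB (infected) = 14757 / 30089 = 0.49045
Fold change = 0.49045 / 0.023873 = 20.5440
log2(20.5440) = 4.3606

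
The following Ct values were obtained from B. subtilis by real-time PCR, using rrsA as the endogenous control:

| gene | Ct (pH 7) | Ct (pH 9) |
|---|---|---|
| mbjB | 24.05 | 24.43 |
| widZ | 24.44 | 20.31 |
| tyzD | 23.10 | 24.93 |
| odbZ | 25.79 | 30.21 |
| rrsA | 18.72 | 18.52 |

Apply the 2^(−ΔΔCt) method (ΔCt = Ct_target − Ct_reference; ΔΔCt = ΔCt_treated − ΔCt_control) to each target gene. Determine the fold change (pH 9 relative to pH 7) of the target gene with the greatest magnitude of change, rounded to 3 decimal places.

0.041

mbjB: ΔΔCt = (24.43−18.52) − (24.05−18.72) = 5.91 − 5.33 = 0.58; fold change = 2^-0.58 = 0.669
widZ: ΔΔCt = (20.31−18.52) − (24.44−18.72) = 1.79 − 5.72 = -3.93; fold change = 2^3.93 = 15.242
tyzD: ΔΔCt = (24.93−18.52) − (23.10−18.72) = 6.41 − 4.38 = 2.03; fold change = 2^-2.03 = 0.245
odbZ: ΔΔCt = (30.21−18.52) − (25.79−18.72) = 11.69 − 7.07 = 4.62; fold change = 2^-4.62 = 0.041
odbZ has the largest |ΔΔCt| = 4.62.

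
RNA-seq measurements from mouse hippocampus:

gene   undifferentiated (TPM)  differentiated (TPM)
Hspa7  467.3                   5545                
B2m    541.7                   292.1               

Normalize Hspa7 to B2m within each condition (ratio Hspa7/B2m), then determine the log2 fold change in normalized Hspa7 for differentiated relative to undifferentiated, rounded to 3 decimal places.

Hspa7/B2m (undifferentiated) = 467.3 / 541.7 = 0.86265
Hspa7/B2m (differentiated) = 5545 / 292.1 = 18.983
Fold change = 18.983 / 0.86265 = 22.0056
log2(22.0056) = 4.4598

4.460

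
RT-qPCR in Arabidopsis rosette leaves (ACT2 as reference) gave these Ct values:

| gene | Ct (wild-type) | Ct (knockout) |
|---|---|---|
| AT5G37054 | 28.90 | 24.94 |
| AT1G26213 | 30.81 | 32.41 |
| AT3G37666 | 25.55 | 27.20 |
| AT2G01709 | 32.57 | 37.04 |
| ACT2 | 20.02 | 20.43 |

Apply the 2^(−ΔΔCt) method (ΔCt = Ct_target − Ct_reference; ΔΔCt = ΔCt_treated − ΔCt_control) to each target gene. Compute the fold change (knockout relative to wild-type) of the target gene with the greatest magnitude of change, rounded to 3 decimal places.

20.678

AT5G37054: ΔΔCt = (24.94−20.43) − (28.90−20.02) = 4.51 − 8.88 = -4.37; fold change = 2^4.37 = 20.678
AT1G26213: ΔΔCt = (32.41−20.43) − (30.81−20.02) = 11.98 − 10.79 = 1.19; fold change = 2^-1.19 = 0.438
AT3G37666: ΔΔCt = (27.20−20.43) − (25.55−20.02) = 6.77 − 5.53 = 1.24; fold change = 2^-1.24 = 0.423
AT2G01709: ΔΔCt = (37.04−20.43) − (32.57−20.02) = 16.61 − 12.55 = 4.06; fold change = 2^-4.06 = 0.060
AT5G37054 has the largest |ΔΔCt| = 4.37.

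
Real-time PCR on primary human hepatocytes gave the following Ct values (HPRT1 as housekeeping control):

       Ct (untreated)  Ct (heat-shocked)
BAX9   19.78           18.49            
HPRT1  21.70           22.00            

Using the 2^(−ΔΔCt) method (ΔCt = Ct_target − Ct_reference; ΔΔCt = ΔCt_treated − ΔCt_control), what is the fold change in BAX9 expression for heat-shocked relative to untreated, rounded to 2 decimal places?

ΔCt(untreated) = 19.780 − 21.700 = -1.920
ΔCt(heat-shocked) = 18.490 − 22.000 = -3.510
ΔΔCt = -3.510 − (-1.920) = -1.590
Fold change = 2^(−(-1.590)) = 2^1.590 = 3.010

3.01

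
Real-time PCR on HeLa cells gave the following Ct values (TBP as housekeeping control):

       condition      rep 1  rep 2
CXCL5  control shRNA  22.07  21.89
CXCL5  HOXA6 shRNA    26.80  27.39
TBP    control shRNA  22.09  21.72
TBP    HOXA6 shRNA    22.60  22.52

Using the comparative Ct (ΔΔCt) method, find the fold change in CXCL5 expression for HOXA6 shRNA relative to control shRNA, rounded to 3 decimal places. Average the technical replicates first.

0.045

Mean Ct: CXCL5 control shRNA 21.980; CXCL5 HOXA6 shRNA 27.095; TBP control shRNA 21.905; TBP HOXA6 shRNA 22.560
ΔCt(control shRNA) = 21.980 − 21.905 = 0.075
ΔCt(HOXA6 shRNA) = 27.095 − 22.560 = 4.535
ΔΔCt = 4.535 − 0.075 = 4.460
Fold change = 2^(−4.460) = 0.0454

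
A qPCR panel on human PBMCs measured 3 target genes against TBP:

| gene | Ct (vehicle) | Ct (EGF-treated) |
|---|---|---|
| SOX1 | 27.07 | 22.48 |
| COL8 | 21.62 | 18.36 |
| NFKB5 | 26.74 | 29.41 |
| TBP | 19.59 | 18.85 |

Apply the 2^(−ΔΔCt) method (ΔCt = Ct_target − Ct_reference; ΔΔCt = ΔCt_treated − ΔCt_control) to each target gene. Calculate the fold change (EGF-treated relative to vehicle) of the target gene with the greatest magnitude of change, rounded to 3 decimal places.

14.420

SOX1: ΔΔCt = (22.48−18.85) − (27.07−19.59) = 3.63 − 7.48 = -3.85; fold change = 2^3.85 = 14.420
COL8: ΔΔCt = (18.36−18.85) − (21.62−19.59) = -0.49 − 2.03 = -2.52; fold change = 2^2.52 = 5.736
NFKB5: ΔΔCt = (29.41−18.85) − (26.74−19.59) = 10.56 − 7.15 = 3.41; fold change = 2^-3.41 = 0.094
SOX1 has the largest |ΔΔCt| = 3.85.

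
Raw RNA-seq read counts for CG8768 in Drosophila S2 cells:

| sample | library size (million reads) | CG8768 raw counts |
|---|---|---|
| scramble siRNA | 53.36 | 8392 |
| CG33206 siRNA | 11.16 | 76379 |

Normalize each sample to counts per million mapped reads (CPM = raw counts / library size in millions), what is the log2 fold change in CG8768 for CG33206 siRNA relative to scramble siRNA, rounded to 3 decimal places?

5.444

CPM(scramble siRNA) = 8392 / 53.36 = 157.2714
CPM(CG33206 siRNA) = 76379 / 11.16 = 6843.9964
Fold change = 6843.9964 / 157.2714 = 43.51712
log2(43.51712) = 5.4435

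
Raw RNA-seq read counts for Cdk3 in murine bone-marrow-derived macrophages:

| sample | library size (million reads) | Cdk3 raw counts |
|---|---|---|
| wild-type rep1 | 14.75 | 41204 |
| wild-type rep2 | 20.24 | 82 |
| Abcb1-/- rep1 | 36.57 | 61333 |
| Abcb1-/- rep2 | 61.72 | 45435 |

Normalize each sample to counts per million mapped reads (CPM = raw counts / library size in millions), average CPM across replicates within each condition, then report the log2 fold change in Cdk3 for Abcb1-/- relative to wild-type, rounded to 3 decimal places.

-0.213

CPM(wild-type rep1) = 41204 / 14.75 = 2793.4915
CPM(wild-type rep2) = 82 / 20.24 = 4.0514
CPM(Abcb1-/- rep1) = 61333 / 36.57 = 1677.1397
CPM(Abcb1-/- rep2) = 45435 / 61.72 = 736.1471
mean CPM(wild-type) = 1398.7715; mean CPM(Abcb1-/-) = 1206.6434
Fold change = 1206.6434 / 1398.7715 = 0.86265
log2(0.86265) = -0.2132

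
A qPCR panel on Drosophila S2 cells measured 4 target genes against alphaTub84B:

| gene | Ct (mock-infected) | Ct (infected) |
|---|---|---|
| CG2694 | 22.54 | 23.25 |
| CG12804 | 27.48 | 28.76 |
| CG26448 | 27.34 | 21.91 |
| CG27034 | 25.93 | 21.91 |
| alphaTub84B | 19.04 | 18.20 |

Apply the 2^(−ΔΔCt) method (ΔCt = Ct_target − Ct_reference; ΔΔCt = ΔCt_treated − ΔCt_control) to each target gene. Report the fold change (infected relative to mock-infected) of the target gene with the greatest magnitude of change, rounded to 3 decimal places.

24.084

CG2694: ΔΔCt = (23.25−18.20) − (22.54−19.04) = 5.05 − 3.50 = 1.55; fold change = 2^-1.55 = 0.342
CG12804: ΔΔCt = (28.76−18.20) − (27.48−19.04) = 10.56 − 8.44 = 2.12; fold change = 2^-2.12 = 0.230
CG26448: ΔΔCt = (21.91−18.20) − (27.34−19.04) = 3.71 − 8.30 = -4.59; fold change = 2^4.59 = 24.084
CG27034: ΔΔCt = (21.91−18.20) − (25.93−19.04) = 3.71 − 6.89 = -3.18; fold change = 2^3.18 = 9.063
CG26448 has the largest |ΔΔCt| = 4.59.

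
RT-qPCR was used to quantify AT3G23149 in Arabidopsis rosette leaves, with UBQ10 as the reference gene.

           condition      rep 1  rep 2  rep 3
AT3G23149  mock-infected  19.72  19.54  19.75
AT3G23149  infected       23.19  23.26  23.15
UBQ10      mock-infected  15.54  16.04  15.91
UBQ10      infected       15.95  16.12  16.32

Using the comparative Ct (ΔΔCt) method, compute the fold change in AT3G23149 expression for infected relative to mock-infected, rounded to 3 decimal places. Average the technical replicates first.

0.107

Mean Ct: AT3G23149 mock-infected 19.670; AT3G23149 infected 23.200; UBQ10 mock-infected 15.830; UBQ10 infected 16.130
ΔCt(mock-infected) = 19.670 − 15.830 = 3.840
ΔCt(infected) = 23.200 − 16.130 = 7.070
ΔΔCt = 7.070 − 3.840 = 3.230
Fold change = 2^(−3.230) = 0.1066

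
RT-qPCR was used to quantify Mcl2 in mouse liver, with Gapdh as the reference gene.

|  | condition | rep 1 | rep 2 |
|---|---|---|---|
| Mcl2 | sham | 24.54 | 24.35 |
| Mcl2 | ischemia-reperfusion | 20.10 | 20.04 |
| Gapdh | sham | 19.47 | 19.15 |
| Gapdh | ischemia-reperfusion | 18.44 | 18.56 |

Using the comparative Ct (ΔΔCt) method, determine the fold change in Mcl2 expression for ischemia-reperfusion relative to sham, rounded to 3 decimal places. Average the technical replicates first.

Mean Ct: Mcl2 sham 24.445; Mcl2 ischemia-reperfusion 20.070; Gapdh sham 19.310; Gapdh ischemia-reperfusion 18.500
ΔCt(sham) = 24.445 − 19.310 = 5.135
ΔCt(ischemia-reperfusion) = 20.070 − 18.500 = 1.570
ΔΔCt = 1.570 − 5.135 = -3.565
Fold change = 2^(−(-3.565)) = 2^3.565 = 11.8351

11.835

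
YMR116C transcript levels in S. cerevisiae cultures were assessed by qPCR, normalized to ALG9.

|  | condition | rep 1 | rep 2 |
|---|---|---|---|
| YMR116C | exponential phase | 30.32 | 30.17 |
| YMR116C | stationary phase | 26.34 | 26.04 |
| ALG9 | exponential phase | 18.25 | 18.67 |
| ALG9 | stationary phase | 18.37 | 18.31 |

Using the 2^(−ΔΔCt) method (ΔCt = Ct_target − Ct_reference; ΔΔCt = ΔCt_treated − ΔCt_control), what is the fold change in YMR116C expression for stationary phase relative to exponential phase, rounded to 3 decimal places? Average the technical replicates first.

Mean Ct: YMR116C exponential phase 30.245; YMR116C stationary phase 26.190; ALG9 exponential phase 18.460; ALG9 stationary phase 18.340
ΔCt(exponential phase) = 30.245 − 18.460 = 11.785
ΔCt(stationary phase) = 26.190 − 18.340 = 7.850
ΔΔCt = 7.850 − 11.785 = -3.935
Fold change = 2^(−(-3.935)) = 2^3.935 = 15.2951

15.295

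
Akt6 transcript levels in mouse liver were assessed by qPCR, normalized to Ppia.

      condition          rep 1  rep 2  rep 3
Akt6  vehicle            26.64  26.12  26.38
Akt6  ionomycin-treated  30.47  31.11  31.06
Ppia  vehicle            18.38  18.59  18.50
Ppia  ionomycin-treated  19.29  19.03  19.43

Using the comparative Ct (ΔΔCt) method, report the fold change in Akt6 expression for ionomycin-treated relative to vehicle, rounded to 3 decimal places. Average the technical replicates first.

Mean Ct: Akt6 vehicle 26.380; Akt6 ionomycin-treated 30.880; Ppia vehicle 18.490; Ppia ionomycin-treated 19.250
ΔCt(vehicle) = 26.380 − 18.490 = 7.890
ΔCt(ionomycin-treated) = 30.880 − 19.250 = 11.630
ΔΔCt = 11.630 − 7.890 = 3.740
Fold change = 2^(−3.740) = 0.0748

0.075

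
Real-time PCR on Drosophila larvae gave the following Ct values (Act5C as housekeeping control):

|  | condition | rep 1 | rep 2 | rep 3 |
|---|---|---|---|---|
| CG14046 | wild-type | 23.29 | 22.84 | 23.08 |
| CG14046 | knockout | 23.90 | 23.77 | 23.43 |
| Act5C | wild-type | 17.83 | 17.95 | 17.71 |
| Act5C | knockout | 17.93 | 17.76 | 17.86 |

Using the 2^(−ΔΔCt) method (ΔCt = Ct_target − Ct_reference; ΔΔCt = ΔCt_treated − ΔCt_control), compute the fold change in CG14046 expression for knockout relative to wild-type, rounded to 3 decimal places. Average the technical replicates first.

Mean Ct: CG14046 wild-type 23.070; CG14046 knockout 23.700; Act5C wild-type 17.830; Act5C knockout 17.850
ΔCt(wild-type) = 23.070 − 17.830 = 5.240
ΔCt(knockout) = 23.700 − 17.850 = 5.850
ΔΔCt = 5.850 − 5.240 = 0.610
Fold change = 2^(−0.610) = 0.6552

0.655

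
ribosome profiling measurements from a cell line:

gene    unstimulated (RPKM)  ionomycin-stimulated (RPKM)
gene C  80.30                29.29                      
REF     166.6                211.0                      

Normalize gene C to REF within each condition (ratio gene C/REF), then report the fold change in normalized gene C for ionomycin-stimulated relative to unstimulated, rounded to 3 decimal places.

0.288

gene C/REF (unstimulated) = 80.30 / 166.6 = 0.48199
gene C/REF (ionomycin-stimulated) = 29.29 / 211.0 = 0.13882
Fold change = 0.13882 / 0.48199 = 0.2880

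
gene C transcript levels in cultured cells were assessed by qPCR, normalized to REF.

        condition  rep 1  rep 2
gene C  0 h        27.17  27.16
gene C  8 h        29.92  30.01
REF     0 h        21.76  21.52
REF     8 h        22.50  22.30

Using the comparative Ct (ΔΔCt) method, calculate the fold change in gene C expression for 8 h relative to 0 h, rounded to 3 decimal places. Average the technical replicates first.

Mean Ct: gene C 0 h 27.165; gene C 8 h 29.965; REF 0 h 21.640; REF 8 h 22.400
ΔCt(0 h) = 27.165 − 21.640 = 5.525
ΔCt(8 h) = 29.965 − 22.400 = 7.565
ΔΔCt = 7.565 − 5.525 = 2.040
Fold change = 2^(−2.040) = 0.2432

0.243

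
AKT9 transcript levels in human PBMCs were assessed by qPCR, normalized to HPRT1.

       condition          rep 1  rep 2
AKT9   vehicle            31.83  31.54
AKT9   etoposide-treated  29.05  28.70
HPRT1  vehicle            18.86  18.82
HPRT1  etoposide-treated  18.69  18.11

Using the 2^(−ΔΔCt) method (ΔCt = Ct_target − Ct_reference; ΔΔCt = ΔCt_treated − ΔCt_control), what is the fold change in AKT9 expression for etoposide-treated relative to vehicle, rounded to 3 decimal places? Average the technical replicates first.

5.169

Mean Ct: AKT9 vehicle 31.685; AKT9 etoposide-treated 28.875; HPRT1 vehicle 18.840; HPRT1 etoposide-treated 18.400
ΔCt(vehicle) = 31.685 − 18.840 = 12.845
ΔCt(etoposide-treated) = 28.875 − 18.400 = 10.475
ΔΔCt = 10.475 − 12.845 = -2.370
Fold change = 2^(−(-2.370)) = 2^2.370 = 5.1694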